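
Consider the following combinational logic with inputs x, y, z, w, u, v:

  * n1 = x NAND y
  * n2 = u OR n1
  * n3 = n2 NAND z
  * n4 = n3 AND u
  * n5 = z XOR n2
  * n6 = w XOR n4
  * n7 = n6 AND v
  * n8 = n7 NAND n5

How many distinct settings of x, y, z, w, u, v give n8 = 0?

8

n8 = n7 NAND n5 must be 0, so both n7 = 1 and n5 = 1.
n7 = n6 AND v must be 1, so both n6 = 1 and v = 1.
Enumerating the 64 input combinations, 8 give n8 = 0 and 56 give n8 = 1.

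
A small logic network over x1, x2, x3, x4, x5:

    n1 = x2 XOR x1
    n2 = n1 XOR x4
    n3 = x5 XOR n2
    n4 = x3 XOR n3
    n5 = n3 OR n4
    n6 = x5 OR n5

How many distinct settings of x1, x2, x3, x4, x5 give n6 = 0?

4

n6 = x5 OR n5 must be 0, so both x5 = 0 and n5 = 0.
n5 = n3 OR n4 must be 0, so both n3 = 0 and n4 = 0.
Satisfying assignments:
  x1=0, x2=0, x3=0, x4=0, x5=0
  x1=0, x2=1, x3=0, x4=1, x5=0
  x1=1, x2=0, x3=0, x4=1, x5=0
  x1=1, x2=1, x3=0, x4=0, x5=0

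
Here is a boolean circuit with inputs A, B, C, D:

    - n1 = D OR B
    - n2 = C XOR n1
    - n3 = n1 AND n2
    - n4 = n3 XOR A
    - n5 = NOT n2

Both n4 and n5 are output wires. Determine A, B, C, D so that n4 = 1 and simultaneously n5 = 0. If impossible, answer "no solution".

A=1, B=0, C=1, D=0

Check with A=1, B=0, C=1, D=0:
n1 = D OR B = 0 OR 0 = 0
n2 = C XOR n1 = 1 XOR 0 = 1
n3 = n1 AND n2 = 0 AND 1 = 0
n4 = n3 XOR A = 0 XOR 1 = 1
n5 = NOT n2 = NOT 1 = 0
So n4 = 1 and n5 = 0.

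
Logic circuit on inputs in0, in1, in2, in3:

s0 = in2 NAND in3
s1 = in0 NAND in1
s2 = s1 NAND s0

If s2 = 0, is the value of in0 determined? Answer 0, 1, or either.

Both values of in0 occur among assignments with s2 = 0:
  in0=0: in0=0, in1=0, in2=0, in3=0
  in0=1: in0=1, in1=0, in2=0, in3=0

either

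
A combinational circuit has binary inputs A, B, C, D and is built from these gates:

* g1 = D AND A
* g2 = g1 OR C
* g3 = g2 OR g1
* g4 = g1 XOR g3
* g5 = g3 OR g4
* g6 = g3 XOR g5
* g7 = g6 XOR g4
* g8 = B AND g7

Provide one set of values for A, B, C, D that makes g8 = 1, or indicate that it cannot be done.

A=1, B=1, C=1, D=0

g8 = B AND g7 must be 1, so both B = 1 and g7 = 1.
Check with A=1, B=1, C=1, D=0:
g1 = D AND A = 0 AND 1 = 0
g2 = g1 OR C = 0 OR 1 = 1
g3 = g2 OR g1 = 1 OR 0 = 1
g4 = g1 XOR g3 = 0 XOR 1 = 1
g5 = g3 OR g4 = 1 OR 1 = 1
g6 = g3 XOR g5 = 1 XOR 1 = 0
g7 = g6 XOR g4 = 0 XOR 1 = 1
g8 = B AND g7 = 1 AND 1 = 1
So g8 = 1 as required.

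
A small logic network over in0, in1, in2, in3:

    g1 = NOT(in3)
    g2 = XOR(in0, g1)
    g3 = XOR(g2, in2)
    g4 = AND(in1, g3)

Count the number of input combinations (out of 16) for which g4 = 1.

g4 = AND(in1, g3) must be 1, so both in1 = 1 and g3 = 1.
Satisfying assignments:
  in0=0, in1=1, in2=0, in3=0
  in0=0, in1=1, in2=1, in3=1
  in0=1, in1=1, in2=0, in3=1
  in0=1, in1=1, in2=1, in3=0

4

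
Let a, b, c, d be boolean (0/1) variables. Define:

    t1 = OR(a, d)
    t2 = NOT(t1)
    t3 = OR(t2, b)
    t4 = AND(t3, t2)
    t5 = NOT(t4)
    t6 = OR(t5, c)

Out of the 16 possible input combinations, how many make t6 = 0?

t6 = OR(t5, c) must be 0, so both t5 = 0 and c = 0.
Enumerating the 16 input combinations, 2 give t6 = 0 and 14 give t6 = 1.

2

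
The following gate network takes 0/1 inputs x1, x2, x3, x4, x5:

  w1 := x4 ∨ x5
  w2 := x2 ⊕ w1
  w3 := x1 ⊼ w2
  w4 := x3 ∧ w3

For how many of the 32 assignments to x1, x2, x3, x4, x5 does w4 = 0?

20

w4 = x3 ∧ w3 must be 0, so at least one of x3, w3 is 0.
Enumerating the 32 input combinations, 20 give w4 = 0 and 12 give w4 = 1.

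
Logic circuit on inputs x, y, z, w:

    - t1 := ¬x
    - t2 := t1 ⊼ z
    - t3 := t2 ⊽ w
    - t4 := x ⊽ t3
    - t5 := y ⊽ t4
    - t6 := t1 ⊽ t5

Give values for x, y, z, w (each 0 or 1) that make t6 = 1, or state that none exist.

x=1, y=1, z=1, w=0

t6 = t1 ⊽ t5 must be 1, so both t1 = 0 and t5 = 0.
Check with x=1, y=1, z=1, w=0:
t1 = ¬x = ¬1 = 0
t2 = t1 ⊼ z = 0 ⊼ 1 = 1
t3 = t2 ⊽ w = 1 ⊽ 0 = 0
t4 = x ⊽ t3 = 1 ⊽ 0 = 0
t5 = y ⊽ t4 = 1 ⊽ 0 = 0
t6 = t1 ⊽ t5 = 0 ⊽ 0 = 1
So t6 = 1 as required.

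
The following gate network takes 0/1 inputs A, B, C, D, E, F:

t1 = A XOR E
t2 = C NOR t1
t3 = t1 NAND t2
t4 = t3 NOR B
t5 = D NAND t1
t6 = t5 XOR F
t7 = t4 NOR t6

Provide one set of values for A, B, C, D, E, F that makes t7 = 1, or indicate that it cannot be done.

t7 = t4 NOR t6 must be 1, so both t4 = 0 and t6 = 0.
Check with A=1 B=1 C=1 D=1 E=1 F=1:
t1 = A XOR E = 1 XOR 1 = 0
t2 = C NOR t1 = 1 NOR 0 = 0
t3 = t1 NAND t2 = 0 NAND 0 = 1
t4 = t3 NOR B = 1 NOR 1 = 0
t5 = D NAND t1 = 1 NAND 0 = 1
t6 = t5 XOR F = 1 XOR 1 = 0
t7 = t4 NOR t6 = 0 NOR 0 = 1
So t7 = 1 as required.

A=1 B=1 C=1 D=1 E=1 F=1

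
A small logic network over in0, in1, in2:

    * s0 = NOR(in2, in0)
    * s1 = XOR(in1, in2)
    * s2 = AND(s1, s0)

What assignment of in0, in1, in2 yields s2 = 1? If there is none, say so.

s2 = AND(s1, s0) must be 1, so both s1 = 1 and s0 = 1.
s1 = XOR(in1, in2) must be 1, so in1 and in2 differ.
Check with in0=0 in1=1 in2=0:
s0 = NOR(in2, in0) = NOR(0, 0) = 1
s1 = XOR(in1, in2) = XOR(1, 0) = 1
s2 = AND(s1, s0) = AND(1, 1) = 1
So s2 = 1 as required.

in0=0 in1=1 in2=0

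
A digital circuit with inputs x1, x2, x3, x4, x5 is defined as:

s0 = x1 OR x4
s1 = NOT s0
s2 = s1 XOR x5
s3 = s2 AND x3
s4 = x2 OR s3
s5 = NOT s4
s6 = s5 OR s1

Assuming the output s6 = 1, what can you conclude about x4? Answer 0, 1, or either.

either

Both values of x4 occur among assignments with s6 = 1:
  x4=0: x1=0, x2=0, x3=0, x4=0, x5=0
  x4=1: x1=0, x2=0, x3=0, x4=1, x5=0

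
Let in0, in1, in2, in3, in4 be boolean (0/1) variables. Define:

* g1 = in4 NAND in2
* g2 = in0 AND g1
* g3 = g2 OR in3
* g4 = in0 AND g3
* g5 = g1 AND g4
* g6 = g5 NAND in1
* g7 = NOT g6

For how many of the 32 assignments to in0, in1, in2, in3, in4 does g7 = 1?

6

g7 = NOT g6 must be 1, so g6 = 0.
Satisfying assignments:
  in0=1, in1=1, in2=0, in3=0, in4=0
  in0=1, in1=1, in2=0, in3=0, in4=1
  in0=1, in1=1, in2=0, in3=1, in4=0
  in0=1, in1=1, in2=0, in3=1, in4=1
  in0=1, in1=1, in2=1, in3=0, in4=0
  in0=1, in1=1, in2=1, in3=1, in4=0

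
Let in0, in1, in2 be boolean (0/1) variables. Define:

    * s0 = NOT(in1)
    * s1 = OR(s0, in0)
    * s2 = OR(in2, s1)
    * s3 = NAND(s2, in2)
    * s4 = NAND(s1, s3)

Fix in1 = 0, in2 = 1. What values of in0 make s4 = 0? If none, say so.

With in1 = 0, in2 = 1 fixed, none of the 2 settings of in0 give s4 = 0.
For example, with in0=1:
s0 = NOT(in1) = NOT 0 = 1
s1 = OR(s0, in0) = OR(1, 1) = 1
s2 = OR(in2, s1) = OR(1, 1) = 1
s3 = NAND(s2, in2) = NAND(1, 1) = 0
s4 = NAND(s1, s3) = NAND(1, 0) = 1
giving s4 = 1 ≠ 0.

no solution exists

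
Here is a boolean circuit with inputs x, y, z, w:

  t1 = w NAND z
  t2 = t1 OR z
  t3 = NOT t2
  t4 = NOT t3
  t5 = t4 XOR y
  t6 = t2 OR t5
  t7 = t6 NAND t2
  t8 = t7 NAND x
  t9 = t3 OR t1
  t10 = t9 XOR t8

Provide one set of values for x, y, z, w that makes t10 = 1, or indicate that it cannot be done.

x=0 y=1 z=1 w=1

t10 = t9 XOR t8 must be 1, so t9 and t8 differ.
Check with x=0 y=1 z=1 w=1:
t1 = w NAND z = 1 NAND 1 = 0
t2 = t1 OR z = 0 OR 1 = 1
t3 = NOT t2 = NOT 1 = 0
t4 = NOT t3 = NOT 0 = 1
t5 = t4 XOR y = 1 XOR 1 = 0
t6 = t2 OR t5 = 1 OR 0 = 1
t7 = t6 NAND t2 = 1 NAND 1 = 0
t8 = t7 NAND x = 0 NAND 0 = 1
t9 = t3 OR t1 = 0 OR 0 = 0
t10 = t9 XOR t8 = 0 XOR 1 = 1
So t10 = 1 as required.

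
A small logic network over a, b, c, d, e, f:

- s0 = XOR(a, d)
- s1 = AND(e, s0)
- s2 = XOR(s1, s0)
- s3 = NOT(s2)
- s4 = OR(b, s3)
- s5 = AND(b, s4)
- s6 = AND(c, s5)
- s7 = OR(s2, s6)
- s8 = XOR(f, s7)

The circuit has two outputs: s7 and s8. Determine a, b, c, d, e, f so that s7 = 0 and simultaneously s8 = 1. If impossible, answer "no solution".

a=0, b=0, c=0, d=1, e=1, f=1

Check with a=0, b=0, c=0, d=1, e=1, f=1:
s0 = XOR(a, d) = XOR(0, 1) = 1
s1 = AND(e, s0) = AND(1, 1) = 1
s2 = XOR(s1, s0) = XOR(1, 1) = 0
s3 = NOT(s2) = NOT 0 = 1
s4 = OR(b, s3) = OR(0, 1) = 1
s5 = AND(b, s4) = AND(0, 1) = 0
s6 = AND(c, s5) = AND(0, 0) = 0
s7 = OR(s2, s6) = OR(0, 0) = 0
s8 = XOR(f, s7) = XOR(1, 0) = 1
So s7 = 0 and s8 = 1.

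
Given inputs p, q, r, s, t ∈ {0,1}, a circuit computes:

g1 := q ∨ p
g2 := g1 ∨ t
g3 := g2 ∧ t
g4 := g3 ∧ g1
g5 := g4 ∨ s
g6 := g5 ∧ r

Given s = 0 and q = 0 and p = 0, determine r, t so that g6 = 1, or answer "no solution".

With s = 0 and q = 0 and p = 0 fixed, none of the 4 settings of r, t give g6 = 1.
For example, with r=0, t=0:
g1 = q ∨ p = 0 ∨ 0 = 0
g2 = g1 ∨ t = 0 ∨ 0 = 0
g3 = g2 ∧ t = 0 ∧ 0 = 0
g4 = g3 ∧ g1 = 0 ∧ 0 = 0
g5 = g4 ∨ s = 0 ∨ 0 = 0
g6 = g5 ∧ r = 0 ∧ 0 = 0
giving g6 = 0 ≠ 1.

no solution exists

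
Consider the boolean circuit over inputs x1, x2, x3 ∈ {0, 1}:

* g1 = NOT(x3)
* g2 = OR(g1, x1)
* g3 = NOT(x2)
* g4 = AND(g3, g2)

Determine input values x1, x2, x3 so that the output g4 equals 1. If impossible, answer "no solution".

g4 = AND(g3, g2) must be 1, so both g3 = 1 and g2 = 1.
g3 = NOT(x2) must be 1, so x2 = 0.
Check with x1=1, x2=0, x3=1:
g1 = NOT(x3) = NOT 1 = 0
g2 = OR(g1, x1) = OR(0, 1) = 1
g3 = NOT(x2) = NOT 0 = 1
g4 = AND(g3, g2) = AND(1, 1) = 1
So g4 = 1 as required.

x1=1, x2=0, x3=1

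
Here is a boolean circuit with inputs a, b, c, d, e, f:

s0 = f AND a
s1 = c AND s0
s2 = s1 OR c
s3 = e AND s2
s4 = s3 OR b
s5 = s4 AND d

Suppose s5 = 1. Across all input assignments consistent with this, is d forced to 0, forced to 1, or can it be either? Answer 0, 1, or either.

1

s5 = s4 AND d must be 1, so both s4 = 1 and d = 1.
s4 = s3 OR b must be 1, so at least one of s3, b is 1.
Every assignment with s5 = 1 has d = 1; there are 20 such assignment(s).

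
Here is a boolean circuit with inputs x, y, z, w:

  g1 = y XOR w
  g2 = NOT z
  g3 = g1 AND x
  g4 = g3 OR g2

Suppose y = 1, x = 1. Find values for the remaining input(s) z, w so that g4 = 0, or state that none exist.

g4 = g3 OR g2 must be 0, so both g3 = 0 and g2 = 0.
g3 = g1 AND x must be 0, so at least one of g1, x is 0.
Check with y = 1, x = 1 and z=1, w=1:
g1 = y XOR w = 1 XOR 1 = 0
g2 = NOT z = NOT 1 = 0
g3 = g1 AND x = 0 AND 1 = 0
g4 = g3 OR g2 = 0 OR 0 = 0
So g4 = 0.

z=1, w=1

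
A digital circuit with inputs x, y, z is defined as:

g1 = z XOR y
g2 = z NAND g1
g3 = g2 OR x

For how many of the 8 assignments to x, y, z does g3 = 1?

g3 = g2 OR x must be 1, so at least one of g2, x is 1.
Enumerating the 8 input combinations, 7 give g3 = 1 and 1 give g3 = 0.

7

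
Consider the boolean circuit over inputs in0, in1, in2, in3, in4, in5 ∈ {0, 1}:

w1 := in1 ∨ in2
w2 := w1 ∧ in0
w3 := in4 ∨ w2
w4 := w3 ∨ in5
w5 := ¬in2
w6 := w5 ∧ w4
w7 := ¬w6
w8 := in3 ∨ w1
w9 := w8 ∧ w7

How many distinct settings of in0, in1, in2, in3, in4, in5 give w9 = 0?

w9 = w8 ∧ w7 must be 0, so at least one of w8, w7 is 0.
Enumerating the 64 input combinations, 28 give w9 = 0 and 36 give w9 = 1.

28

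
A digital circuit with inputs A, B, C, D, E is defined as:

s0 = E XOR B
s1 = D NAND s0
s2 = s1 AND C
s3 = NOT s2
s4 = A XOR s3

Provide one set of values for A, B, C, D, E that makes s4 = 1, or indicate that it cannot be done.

A=0, B=1, C=0, D=1, E=0

Check with A=0, B=1, C=0, D=1, E=0:
s0 = E XOR B = 0 XOR 1 = 1
s1 = D NAND s0 = 1 NAND 1 = 0
s2 = s1 AND C = 0 AND 0 = 0
s3 = NOT s2 = NOT 0 = 1
s4 = A XOR s3 = 0 XOR 1 = 1
So s4 = 1 as required.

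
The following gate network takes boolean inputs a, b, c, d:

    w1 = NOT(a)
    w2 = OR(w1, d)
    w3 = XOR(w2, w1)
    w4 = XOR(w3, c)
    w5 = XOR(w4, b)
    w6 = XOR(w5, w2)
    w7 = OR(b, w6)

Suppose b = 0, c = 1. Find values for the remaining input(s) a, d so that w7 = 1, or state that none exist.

w7 = OR(b, w6) must be 1, so at least one of b, w6 is 1.
Check with b = 0, c = 1 and a=1, d=1:
w1 = NOT(a) = NOT 1 = 0
w2 = OR(w1, d) = OR(0, 1) = 1
w3 = XOR(w2, w1) = XOR(1, 0) = 1
w4 = XOR(w3, c) = XOR(1, 1) = 0
w5 = XOR(w4, b) = XOR(0, 0) = 0
w6 = XOR(w5, w2) = XOR(0, 1) = 1
w7 = OR(b, w6) = OR(0, 1) = 1
So w7 = 1.

a=1, d=1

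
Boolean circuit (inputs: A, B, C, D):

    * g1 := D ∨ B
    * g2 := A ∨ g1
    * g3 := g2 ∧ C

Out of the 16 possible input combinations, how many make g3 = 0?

9

g3 = g2 ∧ C must be 0, so at least one of g2, C is 0.
Enumerating the 16 input combinations, 9 give g3 = 0 and 7 give g3 = 1.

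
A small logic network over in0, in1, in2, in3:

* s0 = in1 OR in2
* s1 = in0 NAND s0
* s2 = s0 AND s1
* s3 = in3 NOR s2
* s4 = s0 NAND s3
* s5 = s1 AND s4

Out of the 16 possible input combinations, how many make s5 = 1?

10

s5 = s1 AND s4 must be 1, so both s1 = 1 and s4 = 1.
s1 = in0 NAND s0 must be 1, so at least one of in0, s0 is 0.
s4 = s0 NAND s3 must be 1, so at least one of s0, s3 is 0.
Enumerating the 16 input combinations, 10 give s5 = 1 and 6 give s5 = 0.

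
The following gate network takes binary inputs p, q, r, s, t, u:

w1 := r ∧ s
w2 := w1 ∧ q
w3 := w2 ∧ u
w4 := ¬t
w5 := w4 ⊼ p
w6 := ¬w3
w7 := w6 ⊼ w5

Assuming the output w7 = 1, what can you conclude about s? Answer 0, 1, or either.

either

Both values of s occur among assignments with w7 = 1:
  s=0: p=1, q=0, r=0, s=0, t=0, u=0
  s=1: p=0, q=1, r=1, s=1, t=0, u=1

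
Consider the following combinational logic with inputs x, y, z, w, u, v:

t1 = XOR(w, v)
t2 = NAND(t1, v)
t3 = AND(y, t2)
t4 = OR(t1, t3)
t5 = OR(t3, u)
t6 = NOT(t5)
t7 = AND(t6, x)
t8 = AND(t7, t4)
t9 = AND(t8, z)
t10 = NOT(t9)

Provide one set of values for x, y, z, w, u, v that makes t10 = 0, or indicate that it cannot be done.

x=1, y=0, z=1, w=1, u=0, v=0

t10 = NOT(t9) must be 0, so t9 = 1.
Check with x=1, y=0, z=1, w=1, u=0, v=0:
t1 = XOR(w, v) = XOR(1, 0) = 1
t2 = NAND(t1, v) = NAND(1, 0) = 1
t3 = AND(y, t2) = AND(0, 1) = 0
t4 = OR(t1, t3) = OR(1, 0) = 1
t5 = OR(t3, u) = OR(0, 0) = 0
t6 = NOT(t5) = NOT 0 = 1
t7 = AND(t6, x) = AND(1, 1) = 1
t8 = AND(t7, t4) = AND(1, 1) = 1
t9 = AND(t8, z) = AND(1, 1) = 1
t10 = NOT(t9) = NOT 1 = 0
So t10 = 0 as required.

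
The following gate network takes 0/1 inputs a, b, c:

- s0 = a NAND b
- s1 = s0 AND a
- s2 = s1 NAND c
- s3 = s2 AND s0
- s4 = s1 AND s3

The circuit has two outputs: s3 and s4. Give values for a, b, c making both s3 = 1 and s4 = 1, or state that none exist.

a=1, b=0, c=0

Check with a=1, b=0, c=0:
s0 = a NAND b = 1 NAND 0 = 1
s1 = s0 AND a = 1 AND 1 = 1
s2 = s1 NAND c = 1 NAND 0 = 1
s3 = s2 AND s0 = 1 AND 1 = 1
s4 = s1 AND s3 = 1 AND 1 = 1
So s3 = 1 and s4 = 1.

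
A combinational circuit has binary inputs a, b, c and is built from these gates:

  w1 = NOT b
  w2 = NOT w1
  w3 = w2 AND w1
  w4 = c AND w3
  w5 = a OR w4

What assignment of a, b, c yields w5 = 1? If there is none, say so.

a=1, b=0, c=1

Check with a=1, b=0, c=1:
w1 = NOT b = NOT 0 = 1
w2 = NOT w1 = NOT 1 = 0
w3 = w2 AND w1 = 0 AND 1 = 0
w4 = c AND w3 = 1 AND 0 = 0
w5 = a OR w4 = 1 OR 0 = 1
So w5 = 1 as required.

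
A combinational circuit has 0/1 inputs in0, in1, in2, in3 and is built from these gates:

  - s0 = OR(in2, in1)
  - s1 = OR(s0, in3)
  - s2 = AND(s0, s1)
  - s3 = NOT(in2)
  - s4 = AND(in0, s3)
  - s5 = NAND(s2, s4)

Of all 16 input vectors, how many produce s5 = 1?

14

s5 = NAND(s2, s4) must be 1, so at least one of s2, s4 is 0.
Enumerating the 16 input combinations, 14 give s5 = 1 and 2 give s5 = 0.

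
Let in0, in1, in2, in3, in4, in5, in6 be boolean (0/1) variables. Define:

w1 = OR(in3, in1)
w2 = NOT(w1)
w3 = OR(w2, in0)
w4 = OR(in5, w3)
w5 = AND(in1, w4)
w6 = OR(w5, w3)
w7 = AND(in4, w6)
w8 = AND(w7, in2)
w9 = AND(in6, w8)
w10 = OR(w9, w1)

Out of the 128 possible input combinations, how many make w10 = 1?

w10 = OR(w9, w1) must be 1, so at least one of w9, w1 is 1.
Enumerating the 128 input combinations, 100 give w10 = 1 and 28 give w10 = 0.

100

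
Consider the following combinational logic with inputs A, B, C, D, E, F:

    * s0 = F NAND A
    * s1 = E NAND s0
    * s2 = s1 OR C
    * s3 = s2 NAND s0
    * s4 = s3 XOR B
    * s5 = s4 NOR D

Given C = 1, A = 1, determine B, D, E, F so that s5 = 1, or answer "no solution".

s5 = s4 NOR D must be 1, so both s4 = 0 and D = 0.
Check with C = 1, A = 1 and B=1, D=0, E=1, F=1:
s0 = F NAND A = 1 NAND 1 = 0
s1 = E NAND s0 = 1 NAND 0 = 1
s2 = s1 OR C = 1 OR 1 = 1
s3 = s2 NAND s0 = 1 NAND 0 = 1
s4 = s3 XOR B = 1 XOR 1 = 0
s5 = s4 NOR D = 0 NOR 0 = 1
So s5 = 1.

B=1, D=0, E=1, F=1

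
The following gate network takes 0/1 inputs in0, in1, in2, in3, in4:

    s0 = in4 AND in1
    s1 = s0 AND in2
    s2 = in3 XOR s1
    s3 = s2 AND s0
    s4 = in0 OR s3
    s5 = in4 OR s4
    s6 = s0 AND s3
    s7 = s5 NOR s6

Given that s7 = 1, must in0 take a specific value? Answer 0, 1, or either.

s7 = s5 NOR s6 must be 1, so both s5 = 0 and s6 = 0.
s5 = in4 OR s4 must be 0, so both in4 = 0 and s4 = 0.
s6 = s0 AND s3 must be 0, so at least one of s0, s3 is 0.
Every assignment with s7 = 1 has in0 = 0; there are 8 such assignment(s).

0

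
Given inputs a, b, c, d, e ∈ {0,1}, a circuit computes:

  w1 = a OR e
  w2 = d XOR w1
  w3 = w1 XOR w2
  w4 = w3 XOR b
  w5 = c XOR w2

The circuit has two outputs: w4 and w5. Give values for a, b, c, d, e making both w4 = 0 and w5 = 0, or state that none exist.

a=0, b=1, c=1, d=1, e=0

Check with a=0, b=1, c=1, d=1, e=0:
w1 = a OR e = 0 OR 0 = 0
w2 = d XOR w1 = 1 XOR 0 = 1
w3 = w1 XOR w2 = 0 XOR 1 = 1
w4 = w3 XOR b = 1 XOR 1 = 0
w5 = c XOR w2 = 1 XOR 1 = 0
So w4 = 0 and w5 = 0.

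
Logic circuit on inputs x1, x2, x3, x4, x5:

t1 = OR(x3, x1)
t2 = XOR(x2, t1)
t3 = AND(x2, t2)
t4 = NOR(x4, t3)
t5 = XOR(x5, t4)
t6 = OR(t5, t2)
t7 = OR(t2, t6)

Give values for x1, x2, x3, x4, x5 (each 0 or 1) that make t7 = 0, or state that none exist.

t7 = OR(t2, t6) must be 0, so both t2 = 0 and t6 = 0.
t2 = XOR(x2, t1) must be 0, so x2 and t1 are equal.
Check with x1=1, x2=1, x3=1, x4=0, x5=1:
t1 = OR(x3, x1) = OR(1, 1) = 1
t2 = XOR(x2, t1) = XOR(1, 1) = 0
t3 = AND(x2, t2) = AND(1, 0) = 0
t4 = NOR(x4, t3) = NOR(0, 0) = 1
t5 = XOR(x5, t4) = XOR(1, 1) = 0
t6 = OR(t5, t2) = OR(0, 0) = 0
t7 = OR(t2, t6) = OR(0, 0) = 0
So t7 = 0 as required.

x1=1, x2=1, x3=1, x4=0, x5=1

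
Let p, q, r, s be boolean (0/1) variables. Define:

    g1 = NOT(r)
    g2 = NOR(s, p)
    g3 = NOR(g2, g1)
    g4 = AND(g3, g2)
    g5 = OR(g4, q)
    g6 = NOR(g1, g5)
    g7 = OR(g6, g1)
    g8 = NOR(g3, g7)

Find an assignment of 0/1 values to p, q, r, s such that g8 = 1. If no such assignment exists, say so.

g8 = NOR(g3, g7) must be 1, so both g3 = 0 and g7 = 0.
g3 = NOR(g2, g1) must be 0, so at least one of g2, g1 is 1.
Check with p=0, q=1, r=1, s=0:
g1 = NOT(r) = NOT 1 = 0
g2 = NOR(s, p) = NOR(0, 0) = 1
g3 = NOR(g2, g1) = NOR(1, 0) = 0
g4 = AND(g3, g2) = AND(0, 1) = 0
g5 = OR(g4, q) = OR(0, 1) = 1
g6 = NOR(g1, g5) = NOR(0, 1) = 0
g7 = OR(g6, g1) = OR(0, 0) = 0
g8 = NOR(g3, g7) = NOR(0, 0) = 1
So g8 = 1 as required.

p=0, q=1, r=1, s=0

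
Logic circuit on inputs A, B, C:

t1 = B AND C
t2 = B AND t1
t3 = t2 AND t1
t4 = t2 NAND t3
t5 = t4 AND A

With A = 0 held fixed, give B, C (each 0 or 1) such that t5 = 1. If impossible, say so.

no solution exists

With A = 0 fixed, none of the 4 settings of B, C give t5 = 1.
For example, with B=0, C=0:
t1 = B AND C = 0 AND 0 = 0
t2 = B AND t1 = 0 AND 0 = 0
t3 = t2 AND t1 = 0 AND 0 = 0
t4 = t2 NAND t3 = 0 NAND 0 = 1
t5 = t4 AND A = 1 AND 0 = 0
giving t5 = 0 ≠ 1.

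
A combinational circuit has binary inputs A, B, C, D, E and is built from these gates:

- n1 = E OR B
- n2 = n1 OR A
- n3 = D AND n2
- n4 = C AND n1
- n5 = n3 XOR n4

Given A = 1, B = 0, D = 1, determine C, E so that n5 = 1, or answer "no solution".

C=0 E=0

n5 = n3 XOR n4 must be 1, so n3 and n4 differ.
Check with A = 1, B = 0, D = 1 and C=0, E=0:
n1 = E OR B = 0 OR 0 = 0
n2 = n1 OR A = 0 OR 1 = 1
n3 = D AND n2 = 1 AND 1 = 1
n4 = C AND n1 = 0 AND 0 = 0
n5 = n3 XOR n4 = 1 XOR 0 = 1
So n5 = 1.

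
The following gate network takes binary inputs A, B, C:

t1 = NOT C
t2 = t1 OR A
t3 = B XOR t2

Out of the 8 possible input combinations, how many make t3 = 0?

t3 = B XOR t2 must be 0, so B and t2 are equal.
Enumerating the 8 input combinations, 4 give t3 = 0 and 4 give t3 = 1.

4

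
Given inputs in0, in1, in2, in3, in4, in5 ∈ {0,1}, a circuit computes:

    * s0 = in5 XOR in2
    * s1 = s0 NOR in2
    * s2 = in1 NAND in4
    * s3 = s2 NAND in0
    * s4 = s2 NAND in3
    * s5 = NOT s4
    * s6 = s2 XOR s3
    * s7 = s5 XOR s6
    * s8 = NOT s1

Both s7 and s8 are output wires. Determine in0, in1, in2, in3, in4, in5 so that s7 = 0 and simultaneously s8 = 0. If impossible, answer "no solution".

in0=0 in1=1 in2=0 in3=0 in4=0 in5=0

Check with in0=0 in1=1 in2=0 in3=0 in4=0 in5=0:
s0 = in5 XOR in2 = 0 XOR 0 = 0
s1 = s0 NOR in2 = 0 NOR 0 = 1
s2 = in1 NAND in4 = 1 NAND 0 = 1
s3 = s2 NAND in0 = 1 NAND 0 = 1
s4 = s2 NAND in3 = 1 NAND 0 = 1
s5 = NOT s4 = NOT 1 = 0
s6 = s2 XOR s3 = 1 XOR 1 = 0
s7 = s5 XOR s6 = 0 XOR 0 = 0
s8 = NOT s1 = NOT 1 = 0
So s7 = 0 and s8 = 0.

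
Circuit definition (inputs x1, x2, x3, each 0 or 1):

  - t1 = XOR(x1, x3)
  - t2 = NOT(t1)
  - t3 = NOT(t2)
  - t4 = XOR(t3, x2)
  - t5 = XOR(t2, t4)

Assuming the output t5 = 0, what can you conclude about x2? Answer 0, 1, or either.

1

t5 = XOR(t2, t4) must be 0, so t2 and t4 are equal.
Every assignment with t5 = 0 has x2 = 1; there are 4 such assignment(s).
  x1=0, x2=1, x3=0
  x1=0, x2=1, x3=1
  x1=1, x2=1, x3=0
  x1=1, x2=1, x3=1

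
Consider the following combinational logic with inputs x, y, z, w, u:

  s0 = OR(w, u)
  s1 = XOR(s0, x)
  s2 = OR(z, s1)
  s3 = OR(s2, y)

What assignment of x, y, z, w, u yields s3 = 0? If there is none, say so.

x=1, y=0, z=0, w=0, u=1

s3 = OR(s2, y) must be 0, so both s2 = 0 and y = 0.
Check with x=1, y=0, z=0, w=0, u=1:
s0 = OR(w, u) = OR(0, 1) = 1
s1 = XOR(s0, x) = XOR(1, 1) = 0
s2 = OR(z, s1) = OR(0, 0) = 0
s3 = OR(s2, y) = OR(0, 0) = 0
So s3 = 0 as required.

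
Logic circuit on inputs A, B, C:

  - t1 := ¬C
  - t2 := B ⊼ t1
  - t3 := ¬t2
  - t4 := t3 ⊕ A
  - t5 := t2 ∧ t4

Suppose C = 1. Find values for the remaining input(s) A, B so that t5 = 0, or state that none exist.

A=0, B=0

t5 = t2 ∧ t4 must be 0, so at least one of t2, t4 is 0.
Check with C = 1 and A=0, B=0:
t1 = ¬C = ¬1 = 0
t2 = B ⊼ t1 = 0 ⊼ 0 = 1
t3 = ¬t2 = ¬1 = 0
t4 = t3 ⊕ A = 0 ⊕ 0 = 0
t5 = t2 ∧ t4 = 1 ∧ 0 = 0
So t5 = 0.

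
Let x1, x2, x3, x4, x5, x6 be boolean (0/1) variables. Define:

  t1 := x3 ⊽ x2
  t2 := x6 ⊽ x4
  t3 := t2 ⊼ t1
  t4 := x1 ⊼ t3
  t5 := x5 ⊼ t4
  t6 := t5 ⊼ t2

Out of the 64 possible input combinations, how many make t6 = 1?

t6 = t5 ⊼ t2 must be 1, so at least one of t5, t2 is 0.
Enumerating the 64 input combinations, 53 give t6 = 1 and 11 give t6 = 0.

53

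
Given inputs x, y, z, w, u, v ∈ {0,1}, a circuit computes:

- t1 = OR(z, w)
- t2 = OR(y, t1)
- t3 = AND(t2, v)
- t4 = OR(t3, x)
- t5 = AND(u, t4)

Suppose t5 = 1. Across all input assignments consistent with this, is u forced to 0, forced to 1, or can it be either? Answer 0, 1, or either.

t5 = AND(u, t4) must be 1, so both u = 1 and t4 = 1.
t4 = OR(t3, x) must be 1, so at least one of t3, x is 1.
Every assignment with t5 = 1 has u = 1; there are 23 such assignment(s).

1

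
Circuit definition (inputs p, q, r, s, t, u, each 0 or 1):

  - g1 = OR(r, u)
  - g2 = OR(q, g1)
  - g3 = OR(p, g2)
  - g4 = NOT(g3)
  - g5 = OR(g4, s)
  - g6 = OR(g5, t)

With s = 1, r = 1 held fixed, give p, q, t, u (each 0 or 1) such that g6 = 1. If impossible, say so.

Check with s = 1, r = 1 and p=1, q=1, t=1, u=0:
g1 = OR(r, u) = OR(1, 0) = 1
g2 = OR(q, g1) = OR(1, 1) = 1
g3 = OR(p, g2) = OR(1, 1) = 1
g4 = NOT(g3) = NOT 1 = 0
g5 = OR(g4, s) = OR(0, 1) = 1
g6 = OR(g5, t) = OR(1, 1) = 1
So g6 = 1.

p=1, q=1, t=1, u=0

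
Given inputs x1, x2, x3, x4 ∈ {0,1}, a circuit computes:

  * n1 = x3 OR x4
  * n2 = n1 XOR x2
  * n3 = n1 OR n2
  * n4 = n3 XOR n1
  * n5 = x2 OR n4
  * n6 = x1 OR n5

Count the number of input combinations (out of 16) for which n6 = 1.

n6 = x1 OR n5 must be 1, so at least one of x1, n5 is 1.
Enumerating the 16 input combinations, 12 give n6 = 1 and 4 give n6 = 0.

12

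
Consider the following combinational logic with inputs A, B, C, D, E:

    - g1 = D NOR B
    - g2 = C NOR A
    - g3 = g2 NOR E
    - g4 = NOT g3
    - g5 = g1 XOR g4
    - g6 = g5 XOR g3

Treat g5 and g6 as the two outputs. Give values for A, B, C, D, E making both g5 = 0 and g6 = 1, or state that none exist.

Check with A=1, B=0, C=1, D=1, E=0:
g1 = D NOR B = 1 NOR 0 = 0
g2 = C NOR A = 1 NOR 1 = 0
g3 = g2 NOR E = 0 NOR 0 = 1
g4 = NOT g3 = NOT 1 = 0
g5 = g1 XOR g4 = 0 XOR 0 = 0
g6 = g5 XOR g3 = 0 XOR 1 = 1
So g5 = 0 and g6 = 1.

A=1, B=0, C=1, D=1, E=0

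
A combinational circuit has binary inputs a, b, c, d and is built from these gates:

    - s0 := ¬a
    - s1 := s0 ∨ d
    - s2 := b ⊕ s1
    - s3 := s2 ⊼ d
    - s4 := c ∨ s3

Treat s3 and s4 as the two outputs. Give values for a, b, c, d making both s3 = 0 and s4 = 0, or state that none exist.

a=0, b=0, c=0, d=1

Check with a=0, b=0, c=0, d=1:
s0 = ¬a = ¬0 = 1
s1 = s0 ∨ d = 1 ∨ 1 = 1
s2 = b ⊕ s1 = 0 ⊕ 1 = 1
s3 = s2 ⊼ d = 1 ⊼ 1 = 0
s4 = c ∨ s3 = 0 ∨ 0 = 0
So s3 = 0 and s4 = 0.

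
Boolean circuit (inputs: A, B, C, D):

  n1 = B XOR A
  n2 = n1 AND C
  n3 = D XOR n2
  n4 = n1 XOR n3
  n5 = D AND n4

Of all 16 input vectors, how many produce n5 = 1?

n5 = D AND n4 must be 1, so both D = 1 and n4 = 1.
n4 = n1 XOR n3 must be 1, so n1 and n3 differ.
Satisfying assignments:
  A=0, B=0, C=0, D=1
  A=0, B=0, C=1, D=1
  A=0, B=1, C=1, D=1
  A=1, B=0, C=1, D=1
  A=1, B=1, C=0, D=1
  A=1, B=1, C=1, D=1

6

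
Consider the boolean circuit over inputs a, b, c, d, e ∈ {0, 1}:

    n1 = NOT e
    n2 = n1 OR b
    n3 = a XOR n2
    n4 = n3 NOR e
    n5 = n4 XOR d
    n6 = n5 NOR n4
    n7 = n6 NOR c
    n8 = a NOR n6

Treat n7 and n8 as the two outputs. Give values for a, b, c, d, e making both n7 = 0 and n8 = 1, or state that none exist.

Check with a=0, b=1, c=1, d=1, e=0:
n1 = NOT e = NOT 0 = 1
n2 = n1 OR b = 1 OR 1 = 1
n3 = a XOR n2 = 0 XOR 1 = 1
n4 = n3 NOR e = 1 NOR 0 = 0
n5 = n4 XOR d = 0 XOR 1 = 1
n6 = n5 NOR n4 = 1 NOR 0 = 0
n7 = n6 NOR c = 0 NOR 1 = 0
n8 = a NOR n6 = 0 NOR 0 = 1
So n7 = 0 and n8 = 1.

a=0, b=1, c=1, d=1, e=0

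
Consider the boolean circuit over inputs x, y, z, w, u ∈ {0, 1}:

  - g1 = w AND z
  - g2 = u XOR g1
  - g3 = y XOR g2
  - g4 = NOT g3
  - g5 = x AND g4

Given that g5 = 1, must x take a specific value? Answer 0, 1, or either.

g5 = x AND g4 must be 1, so both x = 1 and g4 = 1.
g4 = NOT g3 must be 1, so g3 = 0.
Every assignment with g5 = 1 has x = 1; there are 8 such assignment(s).

1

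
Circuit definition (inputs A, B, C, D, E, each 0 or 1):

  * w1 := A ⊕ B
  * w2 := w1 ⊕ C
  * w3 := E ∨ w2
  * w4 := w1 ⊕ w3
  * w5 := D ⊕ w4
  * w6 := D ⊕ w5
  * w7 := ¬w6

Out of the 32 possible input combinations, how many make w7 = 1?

16

w7 = ¬w6 must be 1, so w6 = 0.
w6 = D ⊕ w5 must be 0, so D and w5 are equal.
Enumerating the 32 input combinations, 16 give w7 = 1 and 16 give w7 = 0.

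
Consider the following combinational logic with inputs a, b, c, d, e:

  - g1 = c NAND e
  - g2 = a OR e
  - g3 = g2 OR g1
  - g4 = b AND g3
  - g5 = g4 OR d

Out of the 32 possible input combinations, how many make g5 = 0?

g5 = g4 OR d must be 0, so both g4 = 0 and d = 0.
g4 = b AND g3 must be 0, so at least one of b, g3 is 0.
Enumerating the 32 input combinations, 8 give g5 = 0 and 24 give g5 = 1.

8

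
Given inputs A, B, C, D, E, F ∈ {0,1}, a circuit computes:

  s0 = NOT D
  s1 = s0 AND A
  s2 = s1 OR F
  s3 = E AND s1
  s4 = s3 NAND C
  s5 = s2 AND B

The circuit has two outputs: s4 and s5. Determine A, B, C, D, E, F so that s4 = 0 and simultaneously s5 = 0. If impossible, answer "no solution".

A=1, B=0, C=1, D=0, E=1, F=0

Check with A=1, B=0, C=1, D=0, E=1, F=0:
s0 = NOT D = NOT 0 = 1
s1 = s0 AND A = 1 AND 1 = 1
s2 = s1 OR F = 1 OR 0 = 1
s3 = E AND s1 = 1 AND 1 = 1
s4 = s3 NAND C = 1 NAND 1 = 0
s5 = s2 AND B = 1 AND 0 = 0
So s4 = 0 and s5 = 0.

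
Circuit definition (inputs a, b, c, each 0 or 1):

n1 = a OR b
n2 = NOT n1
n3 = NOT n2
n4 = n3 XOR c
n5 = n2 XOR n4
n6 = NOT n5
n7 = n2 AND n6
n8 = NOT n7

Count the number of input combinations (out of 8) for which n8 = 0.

1

n8 = NOT n7 must be 0, so n7 = 1.
Enumerating the 8 input combinations, 1 give n8 = 0 and 7 give n8 = 1.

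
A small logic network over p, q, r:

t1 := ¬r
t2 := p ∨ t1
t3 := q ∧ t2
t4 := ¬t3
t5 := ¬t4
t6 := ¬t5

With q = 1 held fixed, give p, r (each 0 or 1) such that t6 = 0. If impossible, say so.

t6 = ¬t5 must be 0, so t5 = 1.
Check with q = 1 and p=1, r=1:
t1 = ¬r = ¬1 = 0
t2 = p ∨ t1 = 1 ∨ 0 = 1
t3 = q ∧ t2 = 1 ∧ 1 = 1
t4 = ¬t3 = ¬1 = 0
t5 = ¬t4 = ¬0 = 1
t6 = ¬t5 = ¬1 = 0
So t6 = 0.

p=1, r=1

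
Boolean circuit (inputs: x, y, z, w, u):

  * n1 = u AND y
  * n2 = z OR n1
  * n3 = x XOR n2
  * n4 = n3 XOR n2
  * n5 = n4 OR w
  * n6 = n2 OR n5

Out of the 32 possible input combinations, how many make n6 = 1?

29

n6 = n2 OR n5 must be 1, so at least one of n2, n5 is 1.
Enumerating the 32 input combinations, 29 give n6 = 1 and 3 give n6 = 0.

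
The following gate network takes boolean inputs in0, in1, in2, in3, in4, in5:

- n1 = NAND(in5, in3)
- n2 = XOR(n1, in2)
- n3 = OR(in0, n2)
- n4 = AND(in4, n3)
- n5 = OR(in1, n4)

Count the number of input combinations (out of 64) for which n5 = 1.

44

n5 = OR(in1, n4) must be 1, so at least one of in1, n4 is 1.
Enumerating the 64 input combinations, 44 give n5 = 1 and 20 give n5 = 0.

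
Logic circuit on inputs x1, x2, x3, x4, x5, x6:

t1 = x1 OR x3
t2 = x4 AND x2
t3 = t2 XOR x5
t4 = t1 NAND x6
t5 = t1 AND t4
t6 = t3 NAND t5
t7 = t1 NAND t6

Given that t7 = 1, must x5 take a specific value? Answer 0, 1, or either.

either

Both values of x5 occur among assignments with t7 = 1:
  x5=0: x1=0, x2=0, x3=0, x4=0, x5=0, x6=0
  x5=1: x1=0, x2=0, x3=0, x4=0, x5=1, x6=0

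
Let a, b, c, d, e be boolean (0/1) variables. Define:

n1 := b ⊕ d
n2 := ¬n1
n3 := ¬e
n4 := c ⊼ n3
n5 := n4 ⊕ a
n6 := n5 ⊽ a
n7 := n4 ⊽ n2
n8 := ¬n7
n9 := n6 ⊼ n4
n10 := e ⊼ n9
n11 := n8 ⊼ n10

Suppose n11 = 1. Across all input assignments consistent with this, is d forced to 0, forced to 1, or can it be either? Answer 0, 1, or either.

Both values of d occur among assignments with n11 = 1:
  d=0: a=0, b=0, c=0, d=0, e=1
  d=1: a=0, b=0, c=0, d=1, e=1

either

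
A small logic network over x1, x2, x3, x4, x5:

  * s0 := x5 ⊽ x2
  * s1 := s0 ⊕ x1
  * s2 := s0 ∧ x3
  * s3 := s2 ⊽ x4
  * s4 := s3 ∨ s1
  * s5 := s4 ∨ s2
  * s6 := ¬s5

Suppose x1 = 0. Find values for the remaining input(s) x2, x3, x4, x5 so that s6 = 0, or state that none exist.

x2=1, x3=0, x4=0, x5=0

s6 = ¬s5 must be 0, so s5 = 1.
s5 = s4 ∨ s2 must be 1, so at least one of s4, s2 is 1.
Check with x1 = 0 and x2=1, x3=0, x4=0, x5=0:
s0 = x5 ⊽ x2 = 0 ⊽ 1 = 0
s1 = s0 ⊕ x1 = 0 ⊕ 0 = 0
s2 = s0 ∧ x3 = 0 ∧ 0 = 0
s3 = s2 ⊽ x4 = 0 ⊽ 0 = 1
s4 = s3 ∨ s1 = 1 ∨ 0 = 1
s5 = s4 ∨ s2 = 1 ∨ 0 = 1
s6 = ¬s5 = ¬1 = 0
So s6 = 0.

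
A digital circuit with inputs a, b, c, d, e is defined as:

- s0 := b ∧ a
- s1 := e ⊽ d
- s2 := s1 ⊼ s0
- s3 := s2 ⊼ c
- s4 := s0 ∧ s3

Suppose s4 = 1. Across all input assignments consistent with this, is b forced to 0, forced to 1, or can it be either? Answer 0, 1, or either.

s4 = s0 ∧ s3 must be 1, so both s0 = 1 and s3 = 1.
s0 = b ∧ a must be 1, so both b = 1 and a = 1.
Every assignment with s4 = 1 has b = 1; there are 5 such assignment(s).

1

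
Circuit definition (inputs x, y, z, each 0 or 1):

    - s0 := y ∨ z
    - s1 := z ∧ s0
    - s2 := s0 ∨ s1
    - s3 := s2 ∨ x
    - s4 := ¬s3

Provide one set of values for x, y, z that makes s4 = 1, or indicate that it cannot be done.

s4 = ¬s3 must be 1, so s3 = 0.
s3 = s2 ∨ x must be 0, so both s2 = 0 and x = 0.
Check with x=0, y=0, z=0:
s0 = y ∨ z = 0 ∨ 0 = 0
s1 = z ∧ s0 = 0 ∧ 0 = 0
s2 = s0 ∨ s1 = 0 ∨ 0 = 0
s3 = s2 ∨ x = 0 ∨ 0 = 0
s4 = ¬s3 = ¬0 = 1
So s4 = 1 as required.

x=0, y=0, z=0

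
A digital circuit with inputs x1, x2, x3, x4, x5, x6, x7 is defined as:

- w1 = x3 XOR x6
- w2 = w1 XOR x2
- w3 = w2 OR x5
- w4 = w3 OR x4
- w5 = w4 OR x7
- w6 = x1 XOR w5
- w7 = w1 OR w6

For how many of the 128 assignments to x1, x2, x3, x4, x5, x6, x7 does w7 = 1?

w7 = w1 OR w6 must be 1, so at least one of w1, w6 is 1.
Enumerating the 128 input combinations, 96 give w7 = 1 and 32 give w7 = 0.

96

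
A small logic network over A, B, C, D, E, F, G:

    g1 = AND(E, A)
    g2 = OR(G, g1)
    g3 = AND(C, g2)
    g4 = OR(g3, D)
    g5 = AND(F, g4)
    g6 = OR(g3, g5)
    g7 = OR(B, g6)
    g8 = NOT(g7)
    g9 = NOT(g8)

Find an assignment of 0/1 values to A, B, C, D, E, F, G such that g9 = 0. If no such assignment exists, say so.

Check with A=0 B=0 C=0 D=1 E=1 F=0 G=0:
g1 = AND(E, A) = AND(1, 0) = 0
g2 = OR(G, g1) = OR(0, 0) = 0
g3 = AND(C, g2) = AND(0, 0) = 0
g4 = OR(g3, D) = OR(0, 1) = 1
g5 = AND(F, g4) = AND(0, 1) = 0
g6 = OR(g3, g5) = OR(0, 0) = 0
g7 = OR(B, g6) = OR(0, 0) = 0
g8 = NOT(g7) = NOT 0 = 1
g9 = NOT(g8) = NOT 1 = 0
So g9 = 0 as required.

A=0 B=0 C=0 D=1 E=1 F=0 G=0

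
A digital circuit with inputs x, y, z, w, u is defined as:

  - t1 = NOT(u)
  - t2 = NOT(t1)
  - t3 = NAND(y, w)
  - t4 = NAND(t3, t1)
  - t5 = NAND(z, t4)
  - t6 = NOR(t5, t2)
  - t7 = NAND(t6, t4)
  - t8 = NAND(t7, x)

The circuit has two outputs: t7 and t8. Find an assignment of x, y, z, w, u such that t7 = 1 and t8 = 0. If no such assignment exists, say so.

Check with x=1 y=0 z=0 w=1 u=0:
t1 = NOT(u) = NOT 0 = 1
t2 = NOT(t1) = NOT 1 = 0
t3 = NAND(y, w) = NAND(0, 1) = 1
t4 = NAND(t3, t1) = NAND(1, 1) = 0
t5 = NAND(z, t4) = NAND(0, 0) = 1
t6 = NOR(t5, t2) = NOR(1, 0) = 0
t7 = NAND(t6, t4) = NAND(0, 0) = 1
t8 = NAND(t7, x) = NAND(1, 1) = 0
So t7 = 1 and t8 = 0.

x=1 y=0 z=0 w=1 u=0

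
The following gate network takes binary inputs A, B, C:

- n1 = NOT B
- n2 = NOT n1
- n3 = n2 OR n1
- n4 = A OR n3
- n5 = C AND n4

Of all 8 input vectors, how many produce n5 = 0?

4

n5 = C AND n4 must be 0, so at least one of C, n4 is 0.
Enumerating the 8 input combinations, 4 give n5 = 0 and 4 give n5 = 1.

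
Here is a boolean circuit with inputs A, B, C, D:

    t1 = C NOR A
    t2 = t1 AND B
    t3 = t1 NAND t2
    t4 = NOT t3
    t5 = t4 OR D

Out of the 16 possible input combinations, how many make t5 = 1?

t5 = t4 OR D must be 1, so at least one of t4, D is 1.
Enumerating the 16 input combinations, 9 give t5 = 1 and 7 give t5 = 0.

9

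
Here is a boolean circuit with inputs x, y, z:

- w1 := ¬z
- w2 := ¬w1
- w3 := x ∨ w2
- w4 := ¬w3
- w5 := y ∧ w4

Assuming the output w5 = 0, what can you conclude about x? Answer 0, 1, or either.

either

Both values of x occur among assignments with w5 = 0:
  x=0: x=0, y=0, z=0
  x=1: x=1, y=0, z=0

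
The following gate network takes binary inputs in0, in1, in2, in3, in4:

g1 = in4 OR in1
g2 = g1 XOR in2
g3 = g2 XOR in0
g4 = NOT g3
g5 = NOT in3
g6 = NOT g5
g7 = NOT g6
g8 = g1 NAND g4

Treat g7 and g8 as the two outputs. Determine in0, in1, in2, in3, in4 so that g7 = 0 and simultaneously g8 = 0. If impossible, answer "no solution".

Check with in0=1 in1=0 in2=0 in3=1 in4=1:
g1 = in4 OR in1 = 1 OR 0 = 1
g2 = g1 XOR in2 = 1 XOR 0 = 1
g3 = g2 XOR in0 = 1 XOR 1 = 0
g4 = NOT g3 = NOT 0 = 1
g5 = NOT in3 = NOT 1 = 0
g6 = NOT g5 = NOT 0 = 1
g7 = NOT g6 = NOT 1 = 0
g8 = g1 NAND g4 = 1 NAND 1 = 0
So g7 = 0 and g8 = 0.

in0=1 in1=0 in2=0 in3=1 in4=1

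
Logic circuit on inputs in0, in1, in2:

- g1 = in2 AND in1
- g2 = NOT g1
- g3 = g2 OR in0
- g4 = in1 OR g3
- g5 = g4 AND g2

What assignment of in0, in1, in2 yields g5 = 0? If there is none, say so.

in0=0 in1=1 in2=1

Check with in0=0 in1=1 in2=1:
g1 = in2 AND in1 = 1 AND 1 = 1
g2 = NOT g1 = NOT 1 = 0
g3 = g2 OR in0 = 0 OR 0 = 0
g4 = in1 OR g3 = 1 OR 0 = 1
g5 = g4 AND g2 = 1 AND 0 = 0
So g5 = 0 as required.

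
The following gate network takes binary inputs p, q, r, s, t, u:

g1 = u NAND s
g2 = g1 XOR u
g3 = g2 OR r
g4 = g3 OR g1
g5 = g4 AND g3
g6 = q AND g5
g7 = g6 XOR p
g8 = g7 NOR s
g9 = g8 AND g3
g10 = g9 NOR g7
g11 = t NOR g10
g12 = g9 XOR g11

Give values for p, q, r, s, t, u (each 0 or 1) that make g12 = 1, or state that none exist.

p=1, q=0, r=1, s=1, t=0, u=0

g12 = g9 XOR g11 must be 1, so g9 and g11 differ.
Check with p=1, q=0, r=1, s=1, t=0, u=0:
g1 = u NAND s = 0 NAND 1 = 1
g2 = g1 XOR u = 1 XOR 0 = 1
g3 = g2 OR r = 1 OR 1 = 1
g4 = g3 OR g1 = 1 OR 1 = 1
g5 = g4 AND g3 = 1 AND 1 = 1
g6 = q AND g5 = 0 AND 1 = 0
g7 = g6 XOR p = 0 XOR 1 = 1
g8 = g7 NOR s = 1 NOR 1 = 0
g9 = g8 AND g3 = 0 AND 1 = 0
g10 = g9 NOR g7 = 0 NOR 1 = 0
g11 = t NOR g10 = 0 NOR 0 = 1
g12 = g9 XOR g11 = 0 XOR 1 = 1
So g12 = 1 as required.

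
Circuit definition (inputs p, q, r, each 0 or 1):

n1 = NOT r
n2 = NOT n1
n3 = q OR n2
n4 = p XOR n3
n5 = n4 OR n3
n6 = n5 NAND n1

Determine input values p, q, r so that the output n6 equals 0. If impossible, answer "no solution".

p=0, q=1, r=0

Check with p=0, q=1, r=0:
n1 = NOT r = NOT 0 = 1
n2 = NOT n1 = NOT 1 = 0
n3 = q OR n2 = 1 OR 0 = 1
n4 = p XOR n3 = 0 XOR 1 = 1
n5 = n4 OR n3 = 1 OR 1 = 1
n6 = n5 NAND n1 = 1 NAND 1 = 0
So n6 = 0 as required.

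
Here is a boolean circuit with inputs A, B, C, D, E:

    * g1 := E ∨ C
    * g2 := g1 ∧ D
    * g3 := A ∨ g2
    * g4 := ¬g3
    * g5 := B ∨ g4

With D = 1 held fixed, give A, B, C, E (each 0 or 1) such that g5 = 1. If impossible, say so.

A=1, B=1, C=1, E=0

Check with D = 1 and A=1, B=1, C=1, E=0:
g1 = E ∨ C = 0 ∨ 1 = 1
g2 = g1 ∧ D = 1 ∧ 1 = 1
g3 = A ∨ g2 = 1 ∨ 1 = 1
g4 = ¬g3 = ¬1 = 0
g5 = B ∨ g4 = 1 ∨ 0 = 1
So g5 = 1.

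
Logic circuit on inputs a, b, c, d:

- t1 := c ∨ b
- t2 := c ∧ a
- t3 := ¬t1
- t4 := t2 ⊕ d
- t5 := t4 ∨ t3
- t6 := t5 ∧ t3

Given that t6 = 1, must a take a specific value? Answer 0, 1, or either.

either

Both values of a occur among assignments with t6 = 1:
  a=0: a=0, b=0, c=0, d=0
  a=1: a=1, b=0, c=0, d=0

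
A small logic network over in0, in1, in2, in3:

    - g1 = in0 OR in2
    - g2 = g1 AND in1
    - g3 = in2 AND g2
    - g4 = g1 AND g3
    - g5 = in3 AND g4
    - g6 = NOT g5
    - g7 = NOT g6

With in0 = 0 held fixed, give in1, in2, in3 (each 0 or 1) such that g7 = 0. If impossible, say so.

g7 = NOT g6 must be 0, so g6 = 1.
Check with in0 = 0 and in1=0, in2=0, in3=1:
g1 = in0 OR in2 = 0 OR 0 = 0
g2 = g1 AND in1 = 0 AND 0 = 0
g3 = in2 AND g2 = 0 AND 0 = 0
g4 = g1 AND g3 = 0 AND 0 = 0
g5 = in3 AND g4 = 1 AND 0 = 0
g6 = NOT g5 = NOT 0 = 1
g7 = NOT g6 = NOT 1 = 0
So g7 = 0.

in1=0, in2=0, in3=1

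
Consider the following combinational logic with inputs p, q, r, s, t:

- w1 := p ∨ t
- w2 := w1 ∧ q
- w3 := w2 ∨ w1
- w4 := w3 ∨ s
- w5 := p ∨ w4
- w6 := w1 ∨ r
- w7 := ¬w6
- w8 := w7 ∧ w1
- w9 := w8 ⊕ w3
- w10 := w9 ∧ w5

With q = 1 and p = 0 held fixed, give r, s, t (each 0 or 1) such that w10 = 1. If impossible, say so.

w10 = w9 ∧ w5 must be 1, so both w9 = 1 and w5 = 1.
Check with q = 1 and p = 0 and r=0, s=1, t=1:
w1 = p ∨ t = 0 ∨ 1 = 1
w2 = w1 ∧ q = 1 ∧ 1 = 1
w3 = w2 ∨ w1 = 1 ∨ 1 = 1
w4 = w3 ∨ s = 1 ∨ 1 = 1
w5 = p ∨ w4 = 0 ∨ 1 = 1
w6 = w1 ∨ r = 1 ∨ 0 = 1
w7 = ¬w6 = ¬1 = 0
w8 = w7 ∧ w1 = 0 ∧ 1 = 0
w9 = w8 ⊕ w3 = 0 ⊕ 1 = 1
w10 = w9 ∧ w5 = 1 ∧ 1 = 1
So w10 = 1.

r=0, s=1, t=1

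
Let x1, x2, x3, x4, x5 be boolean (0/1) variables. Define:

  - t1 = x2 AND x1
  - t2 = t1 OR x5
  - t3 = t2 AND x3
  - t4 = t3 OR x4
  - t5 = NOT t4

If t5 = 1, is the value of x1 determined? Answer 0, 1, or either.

either

Both values of x1 occur among assignments with t5 = 1:
  x1=0: x1=0, x2=0, x3=0, x4=0, x5=0
  x1=1: x1=1, x2=0, x3=0, x4=0, x5=0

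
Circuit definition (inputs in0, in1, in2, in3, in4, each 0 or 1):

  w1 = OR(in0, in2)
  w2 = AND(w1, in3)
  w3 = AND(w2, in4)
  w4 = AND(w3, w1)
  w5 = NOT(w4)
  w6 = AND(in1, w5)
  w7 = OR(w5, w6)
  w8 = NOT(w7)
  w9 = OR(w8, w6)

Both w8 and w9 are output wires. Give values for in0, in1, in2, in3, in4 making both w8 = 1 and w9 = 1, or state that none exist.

in0=0 in1=1 in2=1 in3=1 in4=1

Check with in0=0 in1=1 in2=1 in3=1 in4=1:
w1 = OR(in0, in2) = OR(0, 1) = 1
w2 = AND(w1, in3) = AND(1, 1) = 1
w3 = AND(w2, in4) = AND(1, 1) = 1
w4 = AND(w3, w1) = AND(1, 1) = 1
w5 = NOT(w4) = NOT 1 = 0
w6 = AND(in1, w5) = AND(1, 0) = 0
w7 = OR(w5, w6) = OR(0, 0) = 0
w8 = NOT(w7) = NOT 0 = 1
w9 = OR(w8, w6) = OR(1, 0) = 1
So w8 = 1 and w9 = 1.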